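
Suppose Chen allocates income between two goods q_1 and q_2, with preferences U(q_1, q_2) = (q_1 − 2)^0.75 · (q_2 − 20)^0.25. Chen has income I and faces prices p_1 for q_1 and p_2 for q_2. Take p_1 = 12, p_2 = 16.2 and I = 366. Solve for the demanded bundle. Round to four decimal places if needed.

q_1* = 3.125, q_2* = 20.2778

Let q_1' = q_1−2, q_2' = q_2−20. MRS = 3·q_2'/q_1' = p_1/p_2.
After buying the subsistence bundle (2, 20), a share 0.75 of the remaining income goes to q_1: q_1* = 2 + 0.75·(I − 2p_1 − 20p_2)/p_1.
Discretionary income = 366 − 2·12 − 20·16.2 = 18; q_1* = 2 + 0.75·18/12 = 3.125; q_2* = 20 + 0.25·18/16.2 = 20.2778.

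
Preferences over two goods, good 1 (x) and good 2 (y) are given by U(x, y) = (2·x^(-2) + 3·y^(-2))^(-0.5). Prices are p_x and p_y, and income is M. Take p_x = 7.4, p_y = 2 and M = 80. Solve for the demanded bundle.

MRS = MU_x/MU_y = (2/3)·(y/x)^(3). Set equal to p_x/p_y.
Solve for the ratio: y/x = [(3/2)·p_x/p_y]^(1/3).
With the ratio pinned down, the budget gives x* = M/(p_x + p_y·(y/x)) and y* = (y/x)·x*.
Numerically y/x = 1.770507, so x* = 80/(7.4 + 2·1.770507) = 7.3119 and y* = 1.770507·7.3119 = 12.9458.

x* = 7.3119, y* = 12.9458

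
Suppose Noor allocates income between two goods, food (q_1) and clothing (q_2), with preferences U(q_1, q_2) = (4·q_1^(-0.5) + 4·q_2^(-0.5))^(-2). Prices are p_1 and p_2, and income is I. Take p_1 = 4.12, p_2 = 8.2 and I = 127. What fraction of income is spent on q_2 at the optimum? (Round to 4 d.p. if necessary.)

share on q_2 = 0.5571

From the CES first-order condition, (q_2/q_1)^(1.5) = p_1/p_2.
Solve for the ratio: q_2/q_1 = [p_1/p_2]^(2/3).
Substitute q_2 = (q_2/q_1)·q_1 into the budget: q_1* = I/(p_1 + p_2·(q_2/q_1)).
Numerically q_2/q_1 = 0.632008, so q_1* = 127/(4.12 + 8.2·0.632008) = 13.6523 and q_2* = 0.632008·13.6523 = 8.6284.
Expenditure on q_2: 8.2·8.6284 = 70.7525; share = 0.5571.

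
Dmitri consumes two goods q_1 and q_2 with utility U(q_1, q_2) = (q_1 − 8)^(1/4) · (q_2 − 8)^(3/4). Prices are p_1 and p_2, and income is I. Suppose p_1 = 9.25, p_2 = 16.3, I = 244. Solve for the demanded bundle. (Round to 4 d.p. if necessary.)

This is Cobb-Douglas in (q_1−8, q_2−8): tangency gives 0.25·p_2·(q_2−8) = 0.75·p_1·(q_1−8).
Substituting into the budget: q_1* = 8 + 0.25·(I − 8·p_1 − 8·p_2)/p_1, and q_2* = 8 + 0.75·(…)/p_2.
Discretionary income = 244 − 8·9.25 − 8·16.3 = 39.6; q_1* = 8 + 0.25·39.6/9.25 = 9.0703; q_2* = 8 + 0.75·39.6/16.3 = 9.8221.

q_1* = 9.0703, q_2* = 9.8221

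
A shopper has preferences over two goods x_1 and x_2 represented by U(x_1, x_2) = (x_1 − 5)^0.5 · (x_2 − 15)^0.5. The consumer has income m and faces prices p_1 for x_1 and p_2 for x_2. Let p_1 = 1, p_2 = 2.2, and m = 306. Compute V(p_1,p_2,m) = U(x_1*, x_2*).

Discretionary income = 306 − 5·1 − 15·2.2 = 268; x_1* = 5 + 0.5·268/1 = 139; x_2* = 15 + 0.5·268/2.2 = 75.9091.
Utility at the optimum: U(139, 75.9091) = 90.3428.

V = 90.3428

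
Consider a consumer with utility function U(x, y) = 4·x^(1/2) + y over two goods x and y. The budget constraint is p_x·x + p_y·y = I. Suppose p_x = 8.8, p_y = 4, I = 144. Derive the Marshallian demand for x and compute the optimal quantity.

Utility is quasi-linear in y; the FOC for x is 2/√x = p_x/p_y.
Solve: √x = 2·p_y/p_x, so x*(p_x,p_y) = (2·p_y/p_x)², and y* = (I − p_x·x*)/p_y.
Plugging in: x* = (2·4/8.8)² = 0.8264.

x* = 0.8264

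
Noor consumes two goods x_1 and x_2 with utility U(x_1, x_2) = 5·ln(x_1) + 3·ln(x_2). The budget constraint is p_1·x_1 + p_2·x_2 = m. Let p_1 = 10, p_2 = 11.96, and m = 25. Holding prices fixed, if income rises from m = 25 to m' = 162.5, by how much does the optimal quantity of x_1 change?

Δx_1* = 8.5938

Tangency: MRS = (5/3)·x_2/x_1 = p_1/p_2.
So 5·p_2·x_2 = 3·p_1·x_1; combined with the budget, a share 0.625 of income goes to x_1.
Demand: x_1*(p_1,p_2,m) = 0.625·m/p_1 and x_2* = 0.375·m/p_2.
At p_1=10, p_2=11.96, m=25: x_1* = 0.625·25/10 = 1.5625.
At m' = 162.5: x_1* = 10.1562. Change: 10.1562 − 1.5625 = 8.5938.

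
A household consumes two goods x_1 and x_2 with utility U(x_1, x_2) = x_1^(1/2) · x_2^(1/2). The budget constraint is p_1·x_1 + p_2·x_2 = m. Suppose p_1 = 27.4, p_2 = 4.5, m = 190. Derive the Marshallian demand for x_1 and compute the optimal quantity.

x_1* = 3.4672

Tangency: MRS = x_2/x_1 = p_1/p_2.
So 0.5·p_2·x_2 = 0.5·p_1·x_1; combined with the budget, a share 0.5 of income goes to x_1.
Demand: x_1*(p_1,p_2,m) = 0.5·m/p_1 and x_2* = 0.5·m/p_2.
At p_1=27.4, p_2=4.5, m=190: x_1* = 0.5·190/27.4 = 3.4672.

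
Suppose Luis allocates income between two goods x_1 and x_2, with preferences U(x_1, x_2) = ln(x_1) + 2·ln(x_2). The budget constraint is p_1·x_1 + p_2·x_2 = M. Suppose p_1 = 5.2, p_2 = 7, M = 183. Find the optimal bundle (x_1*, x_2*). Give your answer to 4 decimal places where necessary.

x_1* = 11.7308, x_2* = 17.4286

Demand: x_1*(p_1,p_2,M) = 1/3·M/p_1 and x_2* = 2/3·M/p_2.
At p_1=5.2, p_2=7, M=183: x_1* = 1/3·183/5.2 = 11.7308, x_2* = 17.4286.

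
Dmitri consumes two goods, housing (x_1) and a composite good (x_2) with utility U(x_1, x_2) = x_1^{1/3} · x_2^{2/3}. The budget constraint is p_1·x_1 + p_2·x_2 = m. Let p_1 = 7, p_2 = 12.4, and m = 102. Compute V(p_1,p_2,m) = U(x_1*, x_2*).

V = 5.2665

The MRS is (1/2)·x_2/x_1. Set MRS = p_1/p_2.
So 1/3·p_2·x_2 = 2/3·p_1·x_1; combined with the budget, a share 1/3 of income goes to x_1.
Demand: x_1*(p_1,p_2,m) = 1/3·m/p_1 and x_2* = 2/3·m/p_2.
At p_1=7, p_2=12.4, m=102: x_1* = 1/3·102/7 = 4.8571, x_2* = 5.4839.
Utility at the optimum: U(4.8571, 5.4839) = 5.2665.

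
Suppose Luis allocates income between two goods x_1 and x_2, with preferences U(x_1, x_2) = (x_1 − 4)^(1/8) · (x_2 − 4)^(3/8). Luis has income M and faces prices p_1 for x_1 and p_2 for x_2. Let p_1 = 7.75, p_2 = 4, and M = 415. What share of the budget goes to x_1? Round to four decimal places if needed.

share on x_1 = 0.2964

Let x_1' = x_1−4, x_2' = x_2−4. MRS = (1/3)·x_2'/x_1' = p_1/p_2.
After buying the subsistence bundle (4, 4), a share 0.25 of the remaining income goes to x_1: x_1* = 4 + 0.25·(M − 4p_1 − 4p_2)/p_1.
Discretionary income = 415 − 4·7.75 − 4·4 = 368; x_1* = 4 + 0.25·368/7.75 = 15.871; x_2* = 4 + 0.75·368/4 = 73.
Expenditure on x_1: 7.75·15.871 = 123; share = 0.2964.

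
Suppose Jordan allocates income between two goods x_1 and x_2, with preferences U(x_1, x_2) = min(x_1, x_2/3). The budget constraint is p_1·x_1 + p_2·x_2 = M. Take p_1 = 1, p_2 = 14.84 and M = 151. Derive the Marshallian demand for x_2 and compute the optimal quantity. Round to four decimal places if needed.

Leontief preferences: the optimum is at the kink where x_1/1 = x_2/3, i.e. x_2 = 3·x_1.
Budget: p_1·x_1 + p_2·3·x_1 = M, so (p_1 + 3·p_2)·x_1 = M.
Demand: x_1*(p_1,p_2,M) = M/(p_1 + 3·p_2), x_2* = 3·M/(p_1 + 3·p_2).
Here 1 + 3·14.84 = 45.52, giving x_2* = 9.9517.

x_2* = 9.9517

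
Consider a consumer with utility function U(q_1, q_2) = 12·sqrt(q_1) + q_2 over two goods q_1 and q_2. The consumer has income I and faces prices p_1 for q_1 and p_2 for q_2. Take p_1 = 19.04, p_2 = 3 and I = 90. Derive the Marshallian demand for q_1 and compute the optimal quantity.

q_1* = 0.8937

Set MRS = p_1/p_2: 6·q_1^(−1/2) = p_1/p_2.
Thus q_1* = (6·p_2/p_1)² — independent of I — with the rest of income spent on q_2.
Plugging in: q_1* = (6·3/19.04)² = 0.8937.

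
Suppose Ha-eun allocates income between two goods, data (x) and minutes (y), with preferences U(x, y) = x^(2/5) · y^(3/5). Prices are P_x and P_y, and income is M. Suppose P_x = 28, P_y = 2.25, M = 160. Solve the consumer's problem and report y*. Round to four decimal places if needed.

y* = 42.6667

Demand: x*(P_x,P_y,M) = 0.4·M/P_x and y* = 0.6·M/P_y.
At P_x=28, P_y=2.25, M=160: y* = 0.6·160/2.25 = 42.6667.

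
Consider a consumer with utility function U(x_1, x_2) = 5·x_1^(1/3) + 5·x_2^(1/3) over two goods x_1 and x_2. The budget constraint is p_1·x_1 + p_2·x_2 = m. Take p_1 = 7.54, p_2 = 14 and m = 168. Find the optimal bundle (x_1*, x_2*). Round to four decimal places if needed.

MU_x_1 ∝ 5·x_1^(-2/3), MU_x_2 ∝ 5·x_2^(-2/3), so MRS = (x_2/x_1)^(2/3) = p_1/p_2.
Solve for the ratio: x_2/x_1 = [p_1/p_2]^(1.5).
Substitute x_2 = (x_2/x_1)·x_1 into the budget: x_1* = m/(p_1 + p_2·(x_2/x_1)).
Numerically x_2/x_1 = 0.395244, so x_1* = 168/(7.54 + 14·0.395244) = 12.8505 and x_2* = 0.395244·12.8505 = 5.0791.

x_1* = 12.8505, x_2* = 5.0791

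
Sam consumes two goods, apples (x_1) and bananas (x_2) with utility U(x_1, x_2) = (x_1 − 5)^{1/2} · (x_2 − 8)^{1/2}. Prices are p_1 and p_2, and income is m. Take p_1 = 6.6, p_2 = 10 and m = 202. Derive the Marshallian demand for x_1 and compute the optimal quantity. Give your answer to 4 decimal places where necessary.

x_1* = 11.7424

Let x_1' = x_1−5, x_2' = x_2−8. MRS = x_2'/x_1' = p_1/p_2.
After buying the subsistence bundle (5, 8), a share 0.5 of the remaining income goes to x_1: x_1* = 5 + 0.5·(m − 5p_1 − 8p_2)/p_1.
Discretionary income = 202 − 5·6.6 − 8·10 = 89; x_1* = 5 + 0.5·89/6.6 = 11.7424.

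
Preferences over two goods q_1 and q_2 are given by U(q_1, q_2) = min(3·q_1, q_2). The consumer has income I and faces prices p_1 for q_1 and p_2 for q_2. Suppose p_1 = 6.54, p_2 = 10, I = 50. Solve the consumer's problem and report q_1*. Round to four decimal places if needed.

q_1* = 1.3684

Demand: q_1*(p_1,p_2,I) = I/(p_1 + 3·p_2), q_2* = 3·I/(p_1 + 3·p_2).
Here 6.54 + 3·10 = 36.54, giving q_1* = 1.3684.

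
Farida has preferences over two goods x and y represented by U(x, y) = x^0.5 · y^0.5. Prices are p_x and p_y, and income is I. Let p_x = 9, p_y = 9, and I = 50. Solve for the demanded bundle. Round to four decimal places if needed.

Demand: x*(p_x,p_y,I) = 0.5·I/p_x and y* = 0.5·I/p_y.
At p_x=9, p_y=9, I=50: x* = 0.5·50/9 = 2.7778, y* = 2.7778.

x* = 2.7778, y* = 2.7778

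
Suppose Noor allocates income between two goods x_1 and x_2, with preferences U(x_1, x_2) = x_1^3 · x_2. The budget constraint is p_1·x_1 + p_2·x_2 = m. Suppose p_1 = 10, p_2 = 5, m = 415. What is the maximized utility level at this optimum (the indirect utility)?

Demand: x_1*(p_1,p_2,m) = 0.75·m/p_1 and x_2* = 0.25·m/p_2.
At p_1=10, p_2=5, m=415: x_1* = 0.75·415/10 = 31.125, x_2* = 20.75.
Utility at the optimum: U(31.125, 20.75) = 625671.2241.

V = 625671.2241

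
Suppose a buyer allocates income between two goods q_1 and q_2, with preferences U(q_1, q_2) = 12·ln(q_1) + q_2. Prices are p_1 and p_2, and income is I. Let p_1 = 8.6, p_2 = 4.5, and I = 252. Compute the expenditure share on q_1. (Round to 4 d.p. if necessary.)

share on q_1 = 0.2143

Set MRS = p_1/p_2: (12/q_1)/1 = p_1/p_2.
So q_1*(p_1,p_2) = 12·p_2/p_1, independent of income; and q_2* = (I − 12·p_2)/p_2.
At the given prices: q_1* = 12·4.5/8.6 = 6.2791, and q_2* = 44.
Expenditure on q_1: 8.6·6.2791 = 54; share = 0.2143.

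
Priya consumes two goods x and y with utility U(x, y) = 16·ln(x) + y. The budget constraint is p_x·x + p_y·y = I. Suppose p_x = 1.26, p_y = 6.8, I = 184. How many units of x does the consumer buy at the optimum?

At the given prices: x* = 16·6.8/1.26 = 86.3492.

x* = 86.3492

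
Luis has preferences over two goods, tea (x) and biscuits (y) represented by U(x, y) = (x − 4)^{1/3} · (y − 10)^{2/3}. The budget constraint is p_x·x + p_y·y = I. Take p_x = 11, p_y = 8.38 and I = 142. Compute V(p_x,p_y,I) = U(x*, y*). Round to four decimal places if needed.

V = 0.8189

MRS = (1/2)·(y−10)/(x−4). Tangency with p_x/p_y gives y−10 = 2·(p_x/p_y)·(x−4).
Substituting into the budget: x* = 4 + 1/3·(I − 4·p_x − 10·p_y)/p_x, and y* = 10 + 2/3·(…)/p_y.
Discretionary income = 142 − 4·11 − 10·8.38 = 14.2; x* = 4 + 1/3·14.2/11 = 4.4303; y* = 10 + 2/3·14.2/8.38 = 11.1297.
Utility at the optimum: U(4.4303, 11.1297) = 0.8189.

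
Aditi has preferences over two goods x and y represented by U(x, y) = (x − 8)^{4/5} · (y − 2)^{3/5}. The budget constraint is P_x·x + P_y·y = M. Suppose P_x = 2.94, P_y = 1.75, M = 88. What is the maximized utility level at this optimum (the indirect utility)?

Substituting into the budget: x* = 8 + 4/7·(M − 8·P_x − 2·P_y)/P_x, and y* = 2 + 3/7·(…)/P_y.
Discretionary income = 88 − 8·2.94 − 2·1.75 = 60.98; x* = 8 + 4/7·60.98/2.94 = 19.8523; y* = 2 + 3/7·60.98/1.75 = 16.9339.
Utility at the optimum: U(19.8523, 16.9339) = 36.6054.

V = 36.6054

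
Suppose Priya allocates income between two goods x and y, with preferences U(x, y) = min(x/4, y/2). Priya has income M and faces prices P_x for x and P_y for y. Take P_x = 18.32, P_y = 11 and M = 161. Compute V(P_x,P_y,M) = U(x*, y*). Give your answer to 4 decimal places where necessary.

V = 1.6898

With perfect complements, no substitution: consume in ratio x:y = 4:2.
Budget: P_x·x + P_y·(1/2)·x = M, so (4·P_x + 2·P_y)·x = 4·M.
Demand: x*(P_x,P_y,M) = 4·M/(4·P_x + 2·P_y), y* = 2·M/(4·P_x + 2·P_y).
Here 4·18.32 + 2·11 = 95.28, giving x* = 6.759 and y* = 3.3795.
Utility at the optimum: U(6.759, 3.3795) = 1.6898.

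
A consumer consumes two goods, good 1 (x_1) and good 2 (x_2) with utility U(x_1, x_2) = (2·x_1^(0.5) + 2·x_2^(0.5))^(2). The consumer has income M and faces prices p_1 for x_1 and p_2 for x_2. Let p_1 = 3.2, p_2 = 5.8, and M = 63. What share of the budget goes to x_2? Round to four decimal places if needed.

share on x_2 = 0.3556

From the CES first-order condition, (x_2/x_1)^(0.5) = p_1/p_2.
Solve for the ratio: x_2/x_1 = [p_1/p_2]^(2).
Substitute x_2 = (x_2/x_1)·x_1 into the budget: x_1* = M/(p_1 + p_2·(x_2/x_1)).
Numerically x_2/x_1 = 0.3044, so x_1* = 63/(3.2 + 5.8·0.3044) = 12.6875 and x_2* = 0.3044·12.6875 = 3.8621.
Expenditure on x_2: 5.8·3.8621 = 22.4; share = 0.3556.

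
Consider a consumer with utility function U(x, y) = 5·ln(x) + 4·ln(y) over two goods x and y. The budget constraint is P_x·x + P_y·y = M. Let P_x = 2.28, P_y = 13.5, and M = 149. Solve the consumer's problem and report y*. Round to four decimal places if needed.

Tangency: MRS = (5/4)·y/x = P_x/P_y.
So 5·P_y·y = 4·P_x·x; combined with the budget, a share 5/9 of income goes to x.
Demand: x*(P_x,P_y,M) = 5/9·M/P_x and y* = 4/9·M/P_y.
At P_x=2.28, P_y=13.5, M=149: y* = 4/9·149/13.5 = 4.9053.

y* = 4.9053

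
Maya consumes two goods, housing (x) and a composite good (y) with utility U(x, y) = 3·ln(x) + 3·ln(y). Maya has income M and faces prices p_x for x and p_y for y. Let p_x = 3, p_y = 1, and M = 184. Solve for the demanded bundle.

MU_x/MU_y = (3·y)/(3·x); tangency sets this equal to p_x/p_y.
Rearranging, p_y·y = p_x·x. Substituting into the budget gives p_x·x·(1 + 1) = M.
Demand: x*(p_x,p_y,M) = 0.5·M/p_x and y* = 0.5·M/p_y.
At p_x=3, p_y=1, M=184: x* = 0.5·184/3 = 30.6667, y* = 92.

x* = 30.6667, y* = 92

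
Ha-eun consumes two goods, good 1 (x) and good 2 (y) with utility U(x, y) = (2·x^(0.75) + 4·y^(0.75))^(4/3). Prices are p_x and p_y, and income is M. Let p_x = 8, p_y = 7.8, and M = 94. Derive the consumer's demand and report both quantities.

x* = 0.6434, y* = 11.3914

Substitute y = (y/x)·x into the budget: x* = M/(p_x + p_y·(y/x)).
Numerically y/x = 17.705228, so x* = 94/(8 + 7.8·17.705228) = 0.6434 and y* = 17.705228·0.6434 = 11.3914.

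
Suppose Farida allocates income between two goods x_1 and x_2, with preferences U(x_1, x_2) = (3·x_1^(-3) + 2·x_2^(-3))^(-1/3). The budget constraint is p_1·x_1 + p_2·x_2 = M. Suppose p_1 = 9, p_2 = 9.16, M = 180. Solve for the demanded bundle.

Numerically x_2/x_1 = 0.89963, so x_1* = 180/(9 + 9.16·0.89963) = 10.4405 and x_2* = 0.89963·10.4405 = 9.3926.

x_1* = 10.4405, x_2* = 9.3926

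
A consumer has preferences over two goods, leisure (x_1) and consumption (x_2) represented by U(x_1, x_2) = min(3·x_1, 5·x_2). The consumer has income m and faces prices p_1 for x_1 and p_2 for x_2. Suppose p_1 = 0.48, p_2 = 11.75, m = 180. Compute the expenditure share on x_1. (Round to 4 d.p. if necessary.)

With perfect complements, no substitution: consume in ratio x_1:x_2 = 5:3.
Budget: p_1·x_1 + p_2·(3/5)·x_1 = m, so (5·p_1 + 3·p_2)·x_1 = 5·m.
Demand: x_1*(p_1,p_2,m) = 5·m/(5·p_1 + 3·p_2), x_2* = 3·m/(5·p_1 + 3·p_2).
Here 5·0.48 + 3·11.75 = 37.65, giving x_1* = 23.9044 and x_2* = 14.3426.
Expenditure on x_1: 0.48·23.9044 = 11.4741; share = 0.0637.

share on x_1 = 0.0637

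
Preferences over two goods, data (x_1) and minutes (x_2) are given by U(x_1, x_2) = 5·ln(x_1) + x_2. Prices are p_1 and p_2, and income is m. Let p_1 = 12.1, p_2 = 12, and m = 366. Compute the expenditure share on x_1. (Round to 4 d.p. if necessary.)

share on x_1 = 0.1639

Set MRS = p_1/p_2: (5/x_1)/1 = p_1/p_2.
So x_1*(p_1,p_2) = 5·p_2/p_1, independent of income; and x_2* = (m − 5·p_2)/p_2.
At the given prices: x_1* = 5·12/12.1 = 4.9587, and x_2* = 25.5.
Expenditure on x_1: 12.1·4.9587 = 60; share = 0.1639.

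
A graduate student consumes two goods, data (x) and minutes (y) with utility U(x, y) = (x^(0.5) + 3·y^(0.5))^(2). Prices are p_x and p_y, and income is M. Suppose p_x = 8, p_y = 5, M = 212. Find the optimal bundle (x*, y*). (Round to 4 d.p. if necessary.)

x* = 1.7208, y* = 39.6468

MRS = MU_x/MU_y = (1/3)·(y/x)^(0.5). Set equal to p_x/p_y.
Solve for the ratio: y/x = [3·p_x/p_y]^(2).
Substitute y = (y/x)·x into the budget: x* = M/(p_x + p_y·(y/x)).
Numerically y/x = 23.04, so x* = 212/(8 + 5·23.04) = 1.7208 and y* = 23.04·1.7208 = 39.6468.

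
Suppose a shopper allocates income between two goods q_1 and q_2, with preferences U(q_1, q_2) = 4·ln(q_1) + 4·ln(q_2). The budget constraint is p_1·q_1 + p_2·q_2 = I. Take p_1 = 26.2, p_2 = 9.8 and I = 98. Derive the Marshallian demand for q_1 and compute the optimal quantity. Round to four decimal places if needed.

q_1* = 1.8702

The MRS is q_2/q_1. Set MRS = p_1/p_2.
Rearranging, p_2·q_2 = p_1·q_1. Substituting into the budget gives p_1·q_1·(1 + 1) = I.
Demand: q_1*(p_1,p_2,I) = 0.5·I/p_1 and q_2* = 0.5·I/p_2.
At p_1=26.2, p_2=9.8, I=98: q_1* = 0.5·98/26.2 = 1.8702.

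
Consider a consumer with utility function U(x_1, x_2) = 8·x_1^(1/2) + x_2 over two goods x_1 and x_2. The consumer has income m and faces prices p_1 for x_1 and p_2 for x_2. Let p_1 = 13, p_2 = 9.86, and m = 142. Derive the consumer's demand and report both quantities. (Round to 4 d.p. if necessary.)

MU_x_1 = 4/√x_1, MU_x_2 = 1. Tangency: 4/√x_1 = p_1/p_2.
Thus x_1* = (4·p_2/p_1)² — independent of m — with the rest of income spent on x_2.
Plugging in: x_1* = (4·9.86/13)² = 9.2042, x_2* = 2.2662.

x_1* = 9.2042, x_2* = 2.2662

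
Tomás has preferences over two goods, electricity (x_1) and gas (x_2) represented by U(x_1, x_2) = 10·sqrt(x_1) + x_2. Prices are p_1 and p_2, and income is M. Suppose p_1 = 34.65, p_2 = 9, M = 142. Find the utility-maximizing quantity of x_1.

x_1* = 1.6866

Thus x_1* = (5·p_2/p_1)² — independent of M — with the rest of income spent on x_2.
Plugging in: x_1* = (5·9/34.65)² = 1.6866.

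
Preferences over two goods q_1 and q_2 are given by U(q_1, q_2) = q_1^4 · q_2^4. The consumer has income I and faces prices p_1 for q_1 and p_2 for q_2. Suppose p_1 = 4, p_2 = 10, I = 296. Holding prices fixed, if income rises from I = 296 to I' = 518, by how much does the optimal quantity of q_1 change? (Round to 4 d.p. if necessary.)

MU_q_1/MU_q_2 = (4·q_2)/(4·q_1); tangency sets this equal to p_1/p_2.
Rearranging, p_2·q_2 = p_1·q_1. Substituting into the budget gives p_1·q_1·(1 + 1) = I.
Demand: q_1*(p_1,p_2,I) = 0.5·I/p_1 and q_2* = 0.5·I/p_2.
At p_1=4, p_2=10, I=296: q_1* = 0.5·296/4 = 37.
At I' = 518: q_1* = 64.75. Change: 64.75 − 37 = 27.75.

Δq_1* = 27.75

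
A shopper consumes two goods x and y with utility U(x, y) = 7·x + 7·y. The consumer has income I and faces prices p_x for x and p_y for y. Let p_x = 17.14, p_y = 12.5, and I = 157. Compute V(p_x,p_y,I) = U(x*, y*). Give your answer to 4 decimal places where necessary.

V = 87.92

y gives more utility per dollar, so spend all income on y: y* = I/p_y, x* = 0.
Numerically: x* = 0, y* = 12.56.
Utility at the optimum: U(0, 12.56) = 87.92.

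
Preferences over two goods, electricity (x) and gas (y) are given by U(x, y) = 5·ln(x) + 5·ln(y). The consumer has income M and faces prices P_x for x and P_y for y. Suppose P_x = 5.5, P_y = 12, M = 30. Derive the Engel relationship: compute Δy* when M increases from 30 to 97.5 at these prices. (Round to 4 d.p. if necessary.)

The MRS is y/x. Set MRS = P_x/P_y.
So 5·P_y·y = 5·P_x·x; combined with the budget, a share 0.5 of income goes to x.
Demand: x*(P_x,P_y,M) = 0.5·M/P_x and y* = 0.5·M/P_y.
At P_x=5.5, P_y=12, M=30: y* = 0.5·30/12 = 1.25.
At M' = 97.5: y* = 4.0625. Change: 4.0625 − 1.25 = 2.8125.

Δy* = 2.8125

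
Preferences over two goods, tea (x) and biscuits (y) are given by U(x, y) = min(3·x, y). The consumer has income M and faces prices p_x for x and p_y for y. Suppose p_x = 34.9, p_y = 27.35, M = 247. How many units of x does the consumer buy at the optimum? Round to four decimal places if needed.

x* = 2.112

Demand: x*(p_x,p_y,M) = M/(p_x + 3·p_y), y* = 3·M/(p_x + 3·p_y).
Here 34.9 + 3·27.35 = 116.95, giving x* = 2.112.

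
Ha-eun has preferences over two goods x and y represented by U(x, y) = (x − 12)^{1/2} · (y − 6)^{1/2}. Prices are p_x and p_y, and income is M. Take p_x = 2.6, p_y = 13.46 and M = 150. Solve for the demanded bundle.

MRS = (y−6)/(x−12). Tangency with p_x/p_y gives y−6 = (p_x/p_y)·(x−12).
After buying the subsistence bundle (12, 6), a share 0.5 of the remaining income goes to x: x* = 12 + 0.5·(M − 12p_x − 6p_y)/p_x.
Discretionary income = 150 − 12·2.6 − 6·13.46 = 38.04; x* = 12 + 0.5·38.04/2.6 = 19.3154; y* = 6 + 0.5·38.04/13.46 = 7.4131.

x* = 19.3154, y* = 7.4131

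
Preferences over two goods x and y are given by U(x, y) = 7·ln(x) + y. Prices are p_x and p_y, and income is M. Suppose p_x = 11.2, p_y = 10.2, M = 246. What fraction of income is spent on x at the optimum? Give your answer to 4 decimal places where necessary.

MU_x = 7/x, MU_y = 1. Tangency: 7/x = p_x/p_y.
So x*(p_x,p_y) = 7·p_y/p_x, independent of income; and y* = (M − 7·p_y)/p_y.
At the given prices: x* = 7·10.2/11.2 = 6.375, and y* = 17.1176.
Expenditure on x: 11.2·6.375 = 71.4; share = 0.2902.

share on x = 0.2902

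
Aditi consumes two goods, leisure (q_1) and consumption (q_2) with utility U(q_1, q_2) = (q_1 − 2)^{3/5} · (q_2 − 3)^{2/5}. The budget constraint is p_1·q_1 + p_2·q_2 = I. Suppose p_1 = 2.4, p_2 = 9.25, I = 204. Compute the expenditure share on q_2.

Discretionary income = 204 − 2·2.4 − 3·9.25 = 171.45; q_1* = 2 + 0.6·171.45/2.4 = 44.8625; q_2* = 3 + 0.4·171.45/9.25 = 10.4141.
Expenditure on q_2: 9.25·10.4141 = 96.33; share = 0.4722.

share on q_2 = 0.4722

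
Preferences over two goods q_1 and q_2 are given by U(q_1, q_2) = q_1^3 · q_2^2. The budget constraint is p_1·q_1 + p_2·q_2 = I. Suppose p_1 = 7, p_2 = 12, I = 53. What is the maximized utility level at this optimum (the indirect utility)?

MU_q_1/MU_q_2 = (3·q_2)/(2·q_1); tangency sets this equal to p_1/p_2.
Rearranging, p_2·q_2 = (2/3)·p_1·q_1. Substituting into the budget gives p_1·q_1·(1 + (2/3)) = I.
Demand: q_1*(p_1,p_2,I) = 0.6·I/p_1 and q_2* = 0.4·I/p_2.
At p_1=7, p_2=12, I=53: q_1* = 0.6·53/7 = 4.5429, q_2* = 1.7667.
Utility at the optimum: U(4.5429, 1.7667) = 292.6149.

V = 292.6149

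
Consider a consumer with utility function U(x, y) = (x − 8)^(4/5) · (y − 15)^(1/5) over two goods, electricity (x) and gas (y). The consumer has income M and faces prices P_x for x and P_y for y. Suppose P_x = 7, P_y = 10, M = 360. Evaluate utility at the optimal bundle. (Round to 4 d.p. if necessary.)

Substituting into the budget: x* = 8 + 0.8·(M − 8·P_x − 15·P_y)/P_x, and y* = 15 + 0.2·(…)/P_y.
Discretionary income = 360 − 8·7 − 15·10 = 154; x* = 8 + 0.8·154/7 = 25.6; y* = 15 + 0.2·154/10 = 18.08.
Utility at the optimum: U(25.6, 18.08) = 12.42.

V = 12.42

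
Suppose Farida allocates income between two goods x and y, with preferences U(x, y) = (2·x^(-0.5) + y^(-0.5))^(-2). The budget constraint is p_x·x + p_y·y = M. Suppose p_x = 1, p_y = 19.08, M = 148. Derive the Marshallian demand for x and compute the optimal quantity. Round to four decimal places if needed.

From the CES first-order condition, 2·(y/x)^(1.5) = p_x/p_y.
Hence y/x = ((1/2)·p_x/p_y)^(1/(1.5)), i.e. raised to the 2/3 power.
With the ratio pinned down, the budget gives x* = M/(p_x + p_y·(y/x)) and y* = (y/x)·x*.
Numerically y/x = 0.088226, so x* = 148/(1 + 19.08·0.088226) = 55.1551.

x* = 55.1551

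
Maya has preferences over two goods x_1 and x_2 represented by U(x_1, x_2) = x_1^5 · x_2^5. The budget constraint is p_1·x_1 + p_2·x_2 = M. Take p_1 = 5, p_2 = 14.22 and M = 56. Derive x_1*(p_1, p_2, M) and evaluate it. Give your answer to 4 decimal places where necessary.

MU_x_1/MU_x_2 = (5·x_2)/(5·x_1); tangency sets this equal to p_1/p_2.
So 5·p_2·x_2 = 5·p_1·x_1; combined with the budget, a share 0.5 of income goes to x_1.
Demand: x_1*(p_1,p_2,M) = 0.5·M/p_1 and x_2* = 0.5·M/p_2.
At p_1=5, p_2=14.22, M=56: x_1* = 0.5·56/5 = 5.6.

x_1* = 5.6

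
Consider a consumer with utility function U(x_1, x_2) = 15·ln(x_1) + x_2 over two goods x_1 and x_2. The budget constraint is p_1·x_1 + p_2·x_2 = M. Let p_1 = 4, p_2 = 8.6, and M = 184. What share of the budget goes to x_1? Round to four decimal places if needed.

share on x_1 = 0.7011

Set MRS = p_1/p_2: (15/x_1)/1 = p_1/p_2.
So x_1*(p_1,p_2) = 15·p_2/p_1, independent of income; and x_2* = (M − 15·p_2)/p_2.
At the given prices: x_1* = 15·8.6/4 = 32.25, and x_2* = 6.3953.
Expenditure on x_1: 4·32.25 = 129; share = 0.7011.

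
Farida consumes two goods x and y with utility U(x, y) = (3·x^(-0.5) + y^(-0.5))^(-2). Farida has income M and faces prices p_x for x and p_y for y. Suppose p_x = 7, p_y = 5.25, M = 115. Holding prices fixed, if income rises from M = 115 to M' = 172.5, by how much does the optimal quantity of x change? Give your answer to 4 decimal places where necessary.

Δx* = 5.7171

MU_x ∝ 3·x^(-1.5), MU_y ∝ y^(-1.5), so MRS = 3·(y/x)^(1.5) = p_x/p_y.
Solve for the ratio: y/x = [(1/3)·p_x/p_y]^(2/3).
With the ratio pinned down, the budget gives x* = M/(p_x + p_y·(y/x)) and y* = (y/x)·x*.
Numerically y/x = 0.582387, so x* = 115/(7 + 5.25·0.582387) = 11.4342.
At M' = 172.5: x* = 17.1513. Change: 17.1513 − 11.4342 = 5.7171.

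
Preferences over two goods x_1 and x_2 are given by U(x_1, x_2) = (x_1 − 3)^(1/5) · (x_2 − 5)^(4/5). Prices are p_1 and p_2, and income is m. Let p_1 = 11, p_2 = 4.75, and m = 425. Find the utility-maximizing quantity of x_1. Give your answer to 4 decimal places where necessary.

Let x_1' = x_1−3, x_2' = x_2−5. MRS = (1/4)·x_2'/x_1' = p_1/p_2.
Substituting into the budget: x_1* = 3 + 0.2·(m − 3·p_1 − 5·p_2)/p_1, and x_2* = 5 + 0.8·(…)/p_2.
Discretionary income = 425 − 3·11 − 5·4.75 = 368.25; x_1* = 3 + 0.2·368.25/11 = 9.6955.

x_1* = 9.6955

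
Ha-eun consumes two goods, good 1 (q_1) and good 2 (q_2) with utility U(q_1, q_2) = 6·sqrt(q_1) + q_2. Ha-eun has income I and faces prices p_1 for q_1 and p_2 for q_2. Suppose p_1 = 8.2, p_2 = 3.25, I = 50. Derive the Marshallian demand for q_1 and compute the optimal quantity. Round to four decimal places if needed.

q_1* = 1.4138

MU_q_1 = 3/√q_1, MU_q_2 = 1. Tangency: 3/√q_1 = p_1/p_2.
Thus q_1* = (3·p_2/p_1)² — independent of I — with the rest of income spent on q_2.
Plugging in: q_1* = (3·3.25/8.2)² = 1.4138.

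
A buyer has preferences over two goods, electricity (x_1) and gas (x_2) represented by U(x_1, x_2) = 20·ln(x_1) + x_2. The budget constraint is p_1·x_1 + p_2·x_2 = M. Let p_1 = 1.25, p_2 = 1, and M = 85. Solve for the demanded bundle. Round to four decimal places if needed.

So x_1*(p_1,p_2) = 20·p_2/p_1, independent of income; and x_2* = (M − 20·p_2)/p_2.
At the given prices: x_1* = 20·1/1.25 = 16, and x_2* = 65.

x_1* = 16, x_2* = 65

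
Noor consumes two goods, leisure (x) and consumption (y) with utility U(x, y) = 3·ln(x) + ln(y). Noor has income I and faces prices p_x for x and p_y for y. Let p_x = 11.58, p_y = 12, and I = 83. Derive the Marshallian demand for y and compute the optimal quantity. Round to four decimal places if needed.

y* = 1.7292

The MRS is 3·y/x. Set MRS = p_x/p_y.
So 3·p_y·y = p_x·x; combined with the budget, a share 0.75 of income goes to x.
Demand: x*(p_x,p_y,I) = 0.75·I/p_x and y* = 0.25·I/p_y.
At p_x=11.58, p_y=12, I=83: y* = 0.25·83/12 = 1.7292.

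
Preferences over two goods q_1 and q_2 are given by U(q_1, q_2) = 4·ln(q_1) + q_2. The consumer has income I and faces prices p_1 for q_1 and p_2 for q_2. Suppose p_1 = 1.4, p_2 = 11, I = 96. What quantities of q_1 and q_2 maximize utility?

At the given prices: q_1* = 4·11/1.4 = 31.4286, and q_2* = 4.7273.

q_1* = 31.4286, q_2* = 4.7273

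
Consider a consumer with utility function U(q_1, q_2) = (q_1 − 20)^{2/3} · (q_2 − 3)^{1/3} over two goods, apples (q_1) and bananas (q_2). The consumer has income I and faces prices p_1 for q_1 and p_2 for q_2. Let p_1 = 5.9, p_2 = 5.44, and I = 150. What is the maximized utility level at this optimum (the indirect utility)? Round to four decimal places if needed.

MRS = 2·(q_2−3)/(q_1−20). Tangency with p_1/p_2 gives q_2−3 = (1/2)·(p_1/p_2)·(q_1−20).
After buying the subsistence bundle (20, 3), a share 2/3 of the remaining income goes to q_1: q_1* = 20 + 2/3·(I − 20p_1 − 3p_2)/p_1.
Discretionary income = 150 − 20·5.9 − 3·5.44 = 15.68; q_1* = 20 + 2/3·15.68/5.9 = 21.7718; q_2* = 3 + 1/3·15.68/5.44 = 3.9608.
Utility at the optimum: U(21.7718, 3.9608) = 1.4448.

V = 1.4448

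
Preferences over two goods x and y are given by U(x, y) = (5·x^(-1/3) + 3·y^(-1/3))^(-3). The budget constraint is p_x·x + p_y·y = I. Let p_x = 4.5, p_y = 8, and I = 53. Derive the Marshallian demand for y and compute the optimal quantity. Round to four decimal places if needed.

MU_x ∝ 5·x^(-4/3), MU_y ∝ 3·y^(-4/3), so MRS = (5/3)·(y/x)^(4/3) = p_x/p_y.
Hence y/x = ((3/5)·p_x/p_y)^(1/(4/3)), i.e. raised to the 0.75 power.
With the ratio pinned down, the budget gives x* = I/(p_x + p_y·(y/x)) and y* = (y/x)·x*.
Numerically y/x = 0.442798, so x* = 53/(4.5 + 8·0.442798) = 6.5901 and y* = 0.442798·6.5901 = 2.9181.

y* = 2.9181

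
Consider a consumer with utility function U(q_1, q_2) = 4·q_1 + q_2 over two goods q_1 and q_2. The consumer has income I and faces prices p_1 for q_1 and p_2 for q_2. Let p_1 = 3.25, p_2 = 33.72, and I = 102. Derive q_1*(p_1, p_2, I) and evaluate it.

Linear utility — the consumer picks whichever good has higher MU/price: 4/3.25 = 1.2308 vs 1/33.72 = 0.0297.
q_1 gives more utility per dollar, so spend all income on q_1: q_1* = I/p_1, q_2* = 0.
Numerically: q_1* = 31.3846, q_2* = 0.

q_1* = 31.3846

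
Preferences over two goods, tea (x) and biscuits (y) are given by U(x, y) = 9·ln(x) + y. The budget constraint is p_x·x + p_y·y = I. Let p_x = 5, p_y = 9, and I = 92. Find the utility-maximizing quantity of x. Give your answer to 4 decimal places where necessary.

Set MRS = p_x/p_y: (9/x)/1 = p_x/p_y.
So x*(p_x,p_y) = 9·p_y/p_x, independent of income; and y* = (I − 9·p_y)/p_y.
At the given prices: x* = 9·9/5 = 16.2.

x* = 16.2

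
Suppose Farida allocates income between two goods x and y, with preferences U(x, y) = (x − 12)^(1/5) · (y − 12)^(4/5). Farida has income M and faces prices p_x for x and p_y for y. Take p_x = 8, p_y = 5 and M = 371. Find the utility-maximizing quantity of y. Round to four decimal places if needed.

MRS = (1/4)·(y−12)/(x−12). Tangency with p_x/p_y gives y−12 = 4·(p_x/p_y)·(x−12).
After buying the subsistence bundle (12, 12), a share 0.2 of the remaining income goes to x: x* = 12 + 0.2·(M − 12p_x − 12p_y)/p_x.
Discretionary income = 371 − 12·8 − 12·5 = 215; y* = 12 + 0.8·215/5 = 46.4.

y* = 46.4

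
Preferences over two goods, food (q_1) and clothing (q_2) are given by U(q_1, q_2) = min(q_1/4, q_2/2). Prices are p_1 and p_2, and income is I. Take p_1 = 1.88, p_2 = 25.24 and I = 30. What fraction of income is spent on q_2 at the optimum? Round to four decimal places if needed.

share on q_2 = 0.8703

Here 4·1.88 + 2·25.24 = 58, giving q_1* = 2.069 and q_2* = 1.0345.
Expenditure on q_2: 25.24·1.0345 = 26.1103; share = 0.8703.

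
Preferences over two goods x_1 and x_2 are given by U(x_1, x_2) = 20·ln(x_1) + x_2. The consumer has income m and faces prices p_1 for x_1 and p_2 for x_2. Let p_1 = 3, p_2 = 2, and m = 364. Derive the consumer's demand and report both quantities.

So x_1*(p_1,p_2) = 20·p_2/p_1, independent of income; and x_2* = (m − 20·p_2)/p_2.
At the given prices: x_1* = 20·2/3 = 13.3333, and x_2* = 162.

x_1* = 13.3333, x_2* = 162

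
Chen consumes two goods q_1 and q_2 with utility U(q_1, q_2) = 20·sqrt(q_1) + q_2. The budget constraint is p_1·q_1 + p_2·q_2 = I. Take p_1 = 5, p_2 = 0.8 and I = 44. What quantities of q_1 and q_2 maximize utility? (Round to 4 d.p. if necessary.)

MU_q_1 = 10/√q_1, MU_q_2 = 1. Tangency: 10/√q_1 = p_1/p_2.
Thus q_1* = (10·p_2/p_1)² — independent of I — with the rest of income spent on q_2.
Plugging in: q_1* = (10·0.8/5)² = 2.56, q_2* = 39.

q_1* = 2.56, q_2* = 39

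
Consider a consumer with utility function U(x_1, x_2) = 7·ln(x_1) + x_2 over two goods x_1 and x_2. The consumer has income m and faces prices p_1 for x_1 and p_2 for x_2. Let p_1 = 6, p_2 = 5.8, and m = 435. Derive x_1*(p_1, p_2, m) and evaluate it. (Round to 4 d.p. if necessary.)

Set MRS = p_1/p_2: (7/x_1)/1 = p_1/p_2.
So x_1*(p_1,p_2) = 7·p_2/p_1, independent of income; and x_2* = (m − 7·p_2)/p_2.
At the given prices: x_1* = 7·5.8/6 = 6.7667.

x_1* = 6.7667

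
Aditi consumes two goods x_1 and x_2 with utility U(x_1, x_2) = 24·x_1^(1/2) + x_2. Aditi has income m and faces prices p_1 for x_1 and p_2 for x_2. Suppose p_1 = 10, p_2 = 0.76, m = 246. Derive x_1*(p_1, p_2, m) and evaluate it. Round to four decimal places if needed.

Set MRS = p_1/p_2: 12·x_1^(−1/2) = p_1/p_2.
Thus x_1* = (12·p_2/p_1)² — independent of m — with the rest of income spent on x_2.
Plugging in: x_1* = (12·0.76/10)² = 0.8317.

x_1* = 0.8317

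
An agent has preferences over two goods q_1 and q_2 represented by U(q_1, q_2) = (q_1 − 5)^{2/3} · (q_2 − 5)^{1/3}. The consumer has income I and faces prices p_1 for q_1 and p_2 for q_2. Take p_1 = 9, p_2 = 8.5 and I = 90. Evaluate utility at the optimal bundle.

This is Cobb-Douglas in (q_1−5, q_2−5): tangency gives 2/3·p_2·(q_2−5) = 1/3·p_1·(q_1−5).
After buying the subsistence bundle (5, 5), a share 2/3 of the remaining income goes to q_1: q_1* = 5 + 2/3·(I − 5p_1 − 5p_2)/p_1.
Discretionary income = 90 − 5·9 − 5·8.5 = 2.5; q_1* = 5 + 2/3·2.5/9 = 5.1852; q_2* = 5 + 1/3·2.5/8.5 = 5.098.
Utility at the optimum: U(5.1852, 5.098) = 0.1498.

V = 0.1498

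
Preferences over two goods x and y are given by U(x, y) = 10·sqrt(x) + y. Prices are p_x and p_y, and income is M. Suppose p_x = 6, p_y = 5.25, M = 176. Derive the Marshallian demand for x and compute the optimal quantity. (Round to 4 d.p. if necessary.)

x* = 19.1406

Thus x* = (5·p_y/p_x)² — independent of M — with the rest of income spent on y.
Plugging in: x* = (5·5.25/6)² = 19.1406.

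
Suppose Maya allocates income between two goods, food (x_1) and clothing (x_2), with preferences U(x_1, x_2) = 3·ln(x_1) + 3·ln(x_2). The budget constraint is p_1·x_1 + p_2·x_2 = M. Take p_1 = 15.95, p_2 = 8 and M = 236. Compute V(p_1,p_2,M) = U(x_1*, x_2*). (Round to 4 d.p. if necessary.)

V = 14.0774

Tangency: MRS = x_2/x_1 = p_1/p_2.
So 3·p_2·x_2 = 3·p_1·x_1; combined with the budget, a share 0.5 of income goes to x_1.
Demand: x_1*(p_1,p_2,M) = 0.5·M/p_1 and x_2* = 0.5·M/p_2.
At p_1=15.95, p_2=8, M=236: x_1* = 0.5·236/15.95 = 7.3981, x_2* = 14.75.
Utility at the optimum: U(7.3981, 14.75) = 14.0774.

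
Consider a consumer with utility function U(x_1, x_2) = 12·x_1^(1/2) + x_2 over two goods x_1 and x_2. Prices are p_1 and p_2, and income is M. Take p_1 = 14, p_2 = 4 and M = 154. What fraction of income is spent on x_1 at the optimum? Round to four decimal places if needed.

share on x_1 = 0.2672

Utility is quasi-linear in x_2; the FOC for x_1 is 6/√x_1 = p_1/p_2.
Solve: √x_1 = 6·p_2/p_1, so x_1*(p_1,p_2) = (6·p_2/p_1)², and x_2* = (M − p_1·x_1*)/p_2.
Plugging in: x_1* = (6·4/14)² = 2.9388, x_2* = 28.2143.
Expenditure on x_1: 14·2.9388 = 41.1429; share = 0.2672.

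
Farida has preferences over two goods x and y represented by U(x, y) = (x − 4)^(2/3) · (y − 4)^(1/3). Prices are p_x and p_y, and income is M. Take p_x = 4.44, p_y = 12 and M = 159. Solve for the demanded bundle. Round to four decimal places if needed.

Substituting into the budget: x* = 4 + 2/3·(M − 4·p_x − 4·p_y)/p_x, and y* = 4 + 1/3·(…)/p_y.
Discretionary income = 159 − 4·4.44 − 4·12 = 93.24; x* = 4 + 2/3·93.24/4.44 = 18; y* = 4 + 1/3·93.24/12 = 6.59.

x* = 18, y* = 6.59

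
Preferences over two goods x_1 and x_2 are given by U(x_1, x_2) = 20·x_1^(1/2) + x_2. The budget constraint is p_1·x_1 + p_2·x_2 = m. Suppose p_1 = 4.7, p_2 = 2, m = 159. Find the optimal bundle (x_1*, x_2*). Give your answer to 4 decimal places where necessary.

x_1* = 18.1077, x_2* = 36.9468

MU_x_1 = 10/√x_1, MU_x_2 = 1. Tangency: 10/√x_1 = p_1/p_2.
Thus x_1* = (10·p_2/p_1)² — independent of m — with the rest of income spent on x_2.
Plugging in: x_1* = (10·2/4.7)² = 18.1077, x_2* = 36.9468.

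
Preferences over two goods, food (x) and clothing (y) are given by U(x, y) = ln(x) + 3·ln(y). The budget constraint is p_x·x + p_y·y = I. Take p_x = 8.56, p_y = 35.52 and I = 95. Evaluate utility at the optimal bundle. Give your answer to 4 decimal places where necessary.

MU_x/MU_y = (y)/(3·x); tangency sets this equal to p_x/p_y.
Rearranging, p_y·y = 3·p_x·x. Substituting into the budget gives p_x·x·(1 + 3) = I.
Demand: x*(p_x,p_y,I) = 0.25·I/p_x and y* = 0.75·I/p_y.
At p_x=8.56, p_y=35.52, I=95: x* = 0.25·95/8.56 = 2.7745, y* = 2.0059.
Utility at the optimum: U(2.7745, 2.0059) = 3.1088.

V = 3.1088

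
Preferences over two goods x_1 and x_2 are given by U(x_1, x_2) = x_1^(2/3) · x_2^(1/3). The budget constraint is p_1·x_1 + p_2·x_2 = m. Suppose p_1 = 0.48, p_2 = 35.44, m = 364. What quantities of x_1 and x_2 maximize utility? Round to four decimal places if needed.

Tangency: MRS = 2·x_2/x_1 = p_1/p_2.
So 2/3·p_2·x_2 = 1/3·p_1·x_1; combined with the budget, a share 2/3 of income goes to x_1.
Demand: x_1*(p_1,p_2,m) = 2/3·m/p_1 and x_2* = 1/3·m/p_2.
At p_1=0.48, p_2=35.44, m=364: x_1* = 2/3·364/0.48 = 505.5556, x_2* = 3.4236.

x_1* = 505.5556, x_2* = 3.4236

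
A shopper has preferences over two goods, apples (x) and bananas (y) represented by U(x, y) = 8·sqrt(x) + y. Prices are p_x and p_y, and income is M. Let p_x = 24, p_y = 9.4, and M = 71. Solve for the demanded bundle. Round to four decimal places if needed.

Utility is quasi-linear in y; the FOC for x is 4/√x = p_x/p_y.
Thus x* = (4·p_y/p_x)² — independent of M — with the rest of income spent on y.
Plugging in: x* = (4·9.4/24)² = 2.4544, y* = 1.2865.

x* = 2.4544, y* = 1.2865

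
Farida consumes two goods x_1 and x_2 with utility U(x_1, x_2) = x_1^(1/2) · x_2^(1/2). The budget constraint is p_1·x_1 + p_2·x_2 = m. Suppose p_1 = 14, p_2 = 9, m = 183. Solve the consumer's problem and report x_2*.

Tangency: MRS = x_2/x_1 = p_1/p_2.
Rearranging, p_2·x_2 = p_1·x_1. Substituting into the budget gives p_1·x_1·(1 + 1) = m.
Demand: x_1*(p_1,p_2,m) = 0.5·m/p_1 and x_2* = 0.5·m/p_2.
At p_1=14, p_2=9, m=183: x_2* = 0.5·183/9 = 10.1667.

x_2* = 10.1667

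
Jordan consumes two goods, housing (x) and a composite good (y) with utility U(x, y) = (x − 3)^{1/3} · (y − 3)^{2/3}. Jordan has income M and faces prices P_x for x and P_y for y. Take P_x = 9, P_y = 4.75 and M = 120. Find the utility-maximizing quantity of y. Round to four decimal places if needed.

y* = 14.0526

Discretionary income = 120 − 3·9 − 3·4.75 = 78.75; y* = 3 + 2/3·78.75/4.75 = 14.0526.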